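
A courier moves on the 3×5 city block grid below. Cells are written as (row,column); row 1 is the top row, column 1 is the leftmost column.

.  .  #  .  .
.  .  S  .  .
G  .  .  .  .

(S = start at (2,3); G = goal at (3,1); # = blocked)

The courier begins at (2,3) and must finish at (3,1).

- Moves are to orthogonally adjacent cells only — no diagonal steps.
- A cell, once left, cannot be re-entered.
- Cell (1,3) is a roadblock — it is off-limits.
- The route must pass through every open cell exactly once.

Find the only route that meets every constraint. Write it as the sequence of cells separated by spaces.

(2,3) (2,4) (1,4) (1,5) (2,5) (3,5) (3,4) (3,3) (3,2) (2,2) (1,2) (1,1) (2,1) (3,1)

Need to visit all 14 open cells exactly once, starting at (2,3) and ending at (3,1).
Cell (3,5) has only two open neighbours ((2,5) and (3,4)), so the path must pass straight through it: one of those is the cell it's entered from and the other is where it exits.
Route from (2,3): right to (2,4), up to (1,4), right to (1,5), 2× down (reaching (3,5)), 3× left (reaching (3,2)), 2× up (reaching (1,2)), left to (1,1), 2× down (reaching (3,1)) — 13 moves in all.
Check: all 14 open cells covered.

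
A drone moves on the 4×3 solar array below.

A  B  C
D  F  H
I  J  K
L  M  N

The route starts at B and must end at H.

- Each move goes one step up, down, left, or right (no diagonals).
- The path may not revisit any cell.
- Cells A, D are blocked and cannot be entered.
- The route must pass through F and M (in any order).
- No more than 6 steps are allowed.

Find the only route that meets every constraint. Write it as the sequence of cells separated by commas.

Any route must reach F and M and still end at H within 6 moves, so the order of the required stops is forced.
Route from B: down 3 to M, right 1 to N, up 2 to H — 6 moves in all.
Check: all required cells visited; 6 ≤ 6 moves.

B, F, J, M, N, K, H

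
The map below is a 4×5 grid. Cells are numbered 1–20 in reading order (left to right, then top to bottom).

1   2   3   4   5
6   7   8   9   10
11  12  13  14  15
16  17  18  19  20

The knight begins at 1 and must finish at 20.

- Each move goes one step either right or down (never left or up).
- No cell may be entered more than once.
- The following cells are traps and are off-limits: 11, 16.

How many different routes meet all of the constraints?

30

A right/down-only route from 1 to 20 makes exactly 3 down-moves and 4 right-moves in some order.
With no other constraints that would be C(7,3) = 35 routes.
Subtract routes through each blocked cell (inclusion–exclusion for overlaps): − through 11: 5 − through 16: 1 + through 11&16: 1 → 30.
That gives 30 routes.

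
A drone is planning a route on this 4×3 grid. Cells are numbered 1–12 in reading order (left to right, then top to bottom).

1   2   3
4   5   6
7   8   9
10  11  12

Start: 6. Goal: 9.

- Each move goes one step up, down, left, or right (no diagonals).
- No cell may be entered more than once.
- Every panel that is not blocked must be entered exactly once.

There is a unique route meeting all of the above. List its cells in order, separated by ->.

Need to visit all 12 open cells exactly once, starting at 6 and ending at 9.
Cell 3 has only two open neighbours (6 and 2), so the path must pass straight through it: one of those is the cell it's entered from and the other is where it exits.
Route from 6: up 1 to 3, left 2 to 1, down 1 to 4, right 1 to 5, down 1 to 8, left 1 to 7, down 1 to 10, right 2 to 12, up 1 to 9 — 11 moves in all.
Check: all 12 open cells covered.

6 -> 3 -> 2 -> 1 -> 4 -> 5 -> 8 -> 7 -> 10 -> 11 -> 12 -> 9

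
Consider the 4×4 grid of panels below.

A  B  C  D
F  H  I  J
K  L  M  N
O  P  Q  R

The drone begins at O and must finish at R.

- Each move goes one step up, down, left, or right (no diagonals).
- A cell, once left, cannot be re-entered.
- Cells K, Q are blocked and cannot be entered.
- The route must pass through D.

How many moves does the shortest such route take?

Any route passes through D somewhere between O and R. Summing Manhattan distances along the two legs (O → D → R) gives a lower bound of 6 + 3 = 9 moves.
A route of 9 moves achieves this: O → P → L → H → B → C → D → J → N → R.
Since 9 matches the lower bound, it is optimal.

9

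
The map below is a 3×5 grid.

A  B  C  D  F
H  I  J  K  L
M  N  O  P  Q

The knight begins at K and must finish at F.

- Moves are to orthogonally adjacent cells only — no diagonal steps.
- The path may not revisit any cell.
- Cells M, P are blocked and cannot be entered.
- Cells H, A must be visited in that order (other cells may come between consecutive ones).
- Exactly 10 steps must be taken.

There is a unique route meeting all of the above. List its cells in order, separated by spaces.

The waypoints must appear in the order H, A, with no cell reused.
Route from K: left to J, down to O, left to N, up to I, left to H, up to A, 4× right (reaching F) — 10 moves in all.
Check: order respected (H at step 5, A at step 6); 10 moves as required.

K J O N I H A B C D F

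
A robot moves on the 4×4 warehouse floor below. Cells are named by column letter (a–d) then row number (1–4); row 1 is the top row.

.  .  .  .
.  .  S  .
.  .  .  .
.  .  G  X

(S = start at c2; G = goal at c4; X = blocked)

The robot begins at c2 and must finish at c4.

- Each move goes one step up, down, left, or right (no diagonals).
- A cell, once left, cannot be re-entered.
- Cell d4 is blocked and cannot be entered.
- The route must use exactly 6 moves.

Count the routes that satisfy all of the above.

9

Need simple routes of exactly 6 moves from c2 to c4 (Manhattan distance 2, so 2 moves are spent on a detour and 2 undoing it).
Branch systematically from the start, pruning whenever the remaining move budget drops below the Manhattan distance to c4 or differs from it in parity. Grouping the completions by first move — via c1: 3; via c3: 1; via b2: 4; via d2: 1 — and summing: 3 + 1 + 4 + 1 = 9.
That gives 9 routes.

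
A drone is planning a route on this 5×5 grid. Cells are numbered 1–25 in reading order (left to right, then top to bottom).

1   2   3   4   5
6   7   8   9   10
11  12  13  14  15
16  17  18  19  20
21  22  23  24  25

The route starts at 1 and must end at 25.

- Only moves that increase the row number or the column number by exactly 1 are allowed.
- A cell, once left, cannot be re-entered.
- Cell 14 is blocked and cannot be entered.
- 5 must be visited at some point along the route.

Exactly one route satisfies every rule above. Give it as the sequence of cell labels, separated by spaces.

Moves only go right or down, so the column and row indices never decrease.
Route from 1: right 4 to 5, down 4 to 25 — 8 moves in all.
Check: all required cells visited.

1 2 3 4 5 10 15 20 25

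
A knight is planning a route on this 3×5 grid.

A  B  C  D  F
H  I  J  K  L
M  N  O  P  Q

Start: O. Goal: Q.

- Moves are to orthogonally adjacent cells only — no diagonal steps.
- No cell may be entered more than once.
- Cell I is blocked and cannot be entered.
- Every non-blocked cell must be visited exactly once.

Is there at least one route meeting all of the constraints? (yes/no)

no

Colour the cells like a checkerboard: each orthogonal step flips colour, so a Hamiltonian route alternates colours. Here there are 7 cells of one colour and 7 of the other, with start on the same colour as the goal — the counts and endpoints can't be arranged into an alternating sequence of length 14, so no Hamiltonian route exists.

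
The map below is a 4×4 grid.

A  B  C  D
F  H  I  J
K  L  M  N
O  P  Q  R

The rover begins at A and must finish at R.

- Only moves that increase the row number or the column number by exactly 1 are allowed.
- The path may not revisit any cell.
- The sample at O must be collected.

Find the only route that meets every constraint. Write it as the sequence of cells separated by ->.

A -> F -> K -> O -> P -> Q -> R

Moves only go right or down, so the column and row indices never decrease.
Route from A: down 3 to O, right 3 to R — 6 moves in all.
Check: all required cells visited.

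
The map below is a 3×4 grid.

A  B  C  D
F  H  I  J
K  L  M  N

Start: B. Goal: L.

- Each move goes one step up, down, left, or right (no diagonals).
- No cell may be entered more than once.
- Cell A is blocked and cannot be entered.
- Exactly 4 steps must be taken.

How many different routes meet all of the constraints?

4

Need simple routes of exactly 4 moves from B to L (Manhattan distance 2, so 1 moves are spent on a detour and 1 undoing it).
Enumerating: B H F K L | B H I M L | B C I M L | B C I H L.
That gives 4 routes.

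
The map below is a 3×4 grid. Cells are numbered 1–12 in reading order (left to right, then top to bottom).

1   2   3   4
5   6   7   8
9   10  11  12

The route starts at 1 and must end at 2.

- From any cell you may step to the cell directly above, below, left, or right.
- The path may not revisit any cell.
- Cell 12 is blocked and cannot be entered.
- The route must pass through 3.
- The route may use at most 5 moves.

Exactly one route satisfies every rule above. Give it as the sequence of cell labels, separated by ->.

1 -> 5 -> 6 -> 7 -> 3 -> 2

The 5-move cap with required stops at 3 leaves no slack for detours.
Route from 1: down 1 to 5, right 2 to 7, up 1 to 3, left 1 to 2 — 5 moves in all.
Check: all required cells visited; 5 ≤ 5 moves.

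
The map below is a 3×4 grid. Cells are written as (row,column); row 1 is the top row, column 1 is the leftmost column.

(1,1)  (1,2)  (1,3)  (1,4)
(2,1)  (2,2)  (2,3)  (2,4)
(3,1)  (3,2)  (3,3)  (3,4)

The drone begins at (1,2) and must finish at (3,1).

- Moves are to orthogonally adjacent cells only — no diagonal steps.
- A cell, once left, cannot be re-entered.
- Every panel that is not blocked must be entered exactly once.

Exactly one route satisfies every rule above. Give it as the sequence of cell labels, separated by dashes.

(1,2) - (1,1) - (2,1) - (2,2) - (2,3) - (1,3) - (1,4) - (2,4) - (3,4) - (3,3) - (3,2) - (3,1)

Need to visit all 12 open cells exactly once, starting at (1,2) and ending at (3,1).
Cell (3,4) has only two open neighbours ((2,4) and (3,3)), so the path must pass straight through it: one of those is the cell it's entered from and the other is where it exits.
Route from (1,2): left 1 to (1,1), down 1 to (2,1), right 2 to (2,3), up 1 to (1,3), right 1 to (1,4), down 2 to (3,4), left 3 to (3,1) — 11 moves in all.
Check: all 12 open cells covered.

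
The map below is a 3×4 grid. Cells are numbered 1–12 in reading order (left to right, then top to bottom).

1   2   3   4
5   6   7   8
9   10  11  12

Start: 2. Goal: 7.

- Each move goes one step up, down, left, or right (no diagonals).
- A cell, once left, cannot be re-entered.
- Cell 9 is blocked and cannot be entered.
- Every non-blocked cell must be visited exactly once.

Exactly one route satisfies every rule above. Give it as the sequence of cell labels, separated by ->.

2 -> 1 -> 5 -> 6 -> 10 -> 11 -> 12 -> 8 -> 4 -> 3 -> 7

Need to visit all 11 open cells exactly once, starting at 2 and ending at 7.
Cell 4 has only two open neighbours (8 and 3), so the path must pass straight through it: one of those is the cell it's entered from and the other is where it exits.
Route from 2: left 1 to 1, down 1 to 5, right 1 to 6, down 1 to 10, right 2 to 12, up 2 to 4, left 1 to 3, down 1 to 7 — 10 moves in all.
Check: all 11 open cells covered.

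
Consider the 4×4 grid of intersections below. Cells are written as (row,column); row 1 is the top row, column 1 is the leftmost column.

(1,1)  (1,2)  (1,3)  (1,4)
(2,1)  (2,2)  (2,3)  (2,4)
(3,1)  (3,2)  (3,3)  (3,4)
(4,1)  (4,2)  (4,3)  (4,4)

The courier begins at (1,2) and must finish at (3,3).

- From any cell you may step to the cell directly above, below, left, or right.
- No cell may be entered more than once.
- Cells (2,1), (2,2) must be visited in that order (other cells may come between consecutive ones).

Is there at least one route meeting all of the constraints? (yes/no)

yes

One route that works: (1,2) → (1,1) → (2,1) → (2,2) → (3,2) → (3,3).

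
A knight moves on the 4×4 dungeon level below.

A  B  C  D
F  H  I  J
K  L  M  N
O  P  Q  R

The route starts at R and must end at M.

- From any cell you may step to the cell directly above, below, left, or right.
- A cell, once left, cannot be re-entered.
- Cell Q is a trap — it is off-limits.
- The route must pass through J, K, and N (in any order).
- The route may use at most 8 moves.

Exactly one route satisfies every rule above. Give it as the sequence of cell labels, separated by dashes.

The 8-move cap with required stops at J, K, N leaves no slack for detours.
Route from R: up 2 to J, left 3 to F, down 1 to K, right 2 to M — 8 moves in all.
Check: all required cells visited; 8 ≤ 8 moves.

R - N - J - I - H - F - K - L - M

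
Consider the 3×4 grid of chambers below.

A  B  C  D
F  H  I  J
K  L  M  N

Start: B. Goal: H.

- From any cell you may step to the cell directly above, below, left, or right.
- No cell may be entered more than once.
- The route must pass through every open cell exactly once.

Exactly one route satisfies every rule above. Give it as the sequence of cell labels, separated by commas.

B, A, F, K, L, M, N, J, D, C, I, H

Need to visit all 12 open cells exactly once, starting at B and ending at H.
Route from B: left 1 to A, down 2 to K, right 3 to N, up 2 to D, left 1 to C, down 1 to I, left 1 to H — 11 moves in all.
Check: all 12 open cells covered.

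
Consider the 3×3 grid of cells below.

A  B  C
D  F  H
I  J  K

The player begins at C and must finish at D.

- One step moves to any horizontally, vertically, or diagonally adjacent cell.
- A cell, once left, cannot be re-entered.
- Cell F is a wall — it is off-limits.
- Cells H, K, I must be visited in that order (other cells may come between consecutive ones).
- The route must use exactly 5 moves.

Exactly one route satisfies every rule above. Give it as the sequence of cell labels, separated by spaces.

The waypoints must appear in the order H, K, I, with no cell reused.
Route from C: 2× down (reaching K), 2× left (reaching I), up to D — 5 moves in all.
Check: order respected (H at step 1, K at step 2, I at step 4); 5 moves as required.

C H K J I D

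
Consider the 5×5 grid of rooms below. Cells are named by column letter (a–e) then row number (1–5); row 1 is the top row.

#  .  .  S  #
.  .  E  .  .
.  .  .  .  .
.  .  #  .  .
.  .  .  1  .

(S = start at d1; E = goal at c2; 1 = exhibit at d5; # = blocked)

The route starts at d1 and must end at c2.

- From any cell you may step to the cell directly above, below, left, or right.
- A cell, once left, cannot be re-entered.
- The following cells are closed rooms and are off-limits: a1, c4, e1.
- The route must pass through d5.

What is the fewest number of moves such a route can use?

10

Any route passes through d5 somewhere between d1 and c2. Summing Manhattan distances along the two legs (d1 → d5 → c2) gives a lower bound of 4 + 4 = 8 moves.
The shortest route satisfying every rule uses 10 moves: d1 → d2 → d3 → d4 → d5 → c5 → b5 → b4 → b3 → b2 → c2.
The no-revisit rule (legs can't share cells) pushes the minimum above the 8-move bound; an exhaustive check rules out every length from 8 to 9, leaving 10 as the minimum.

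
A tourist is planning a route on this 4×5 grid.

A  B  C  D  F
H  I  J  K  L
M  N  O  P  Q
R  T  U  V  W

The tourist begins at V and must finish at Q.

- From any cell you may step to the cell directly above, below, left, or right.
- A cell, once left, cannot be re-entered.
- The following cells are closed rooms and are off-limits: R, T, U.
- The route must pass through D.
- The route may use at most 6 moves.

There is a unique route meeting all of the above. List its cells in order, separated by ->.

The 6-move cap with required stops at D leaves no slack for detours.
Route from V: up 3 to D, right 1 to F, down 2 to Q — 6 moves in all.
Check: all required cells visited; 6 ≤ 6 moves.

V -> P -> K -> D -> F -> L -> Q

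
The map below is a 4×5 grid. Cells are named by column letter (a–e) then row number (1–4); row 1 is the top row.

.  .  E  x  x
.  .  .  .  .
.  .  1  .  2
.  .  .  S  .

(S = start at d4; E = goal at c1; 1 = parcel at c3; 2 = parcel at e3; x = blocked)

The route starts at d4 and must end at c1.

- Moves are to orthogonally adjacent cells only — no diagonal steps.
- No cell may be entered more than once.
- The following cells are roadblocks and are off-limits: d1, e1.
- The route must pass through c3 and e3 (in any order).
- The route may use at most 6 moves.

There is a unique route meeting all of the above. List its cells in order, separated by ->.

Any route must reach c3 and e3 and still end at c1 within 6 moves, so the order of the required stops is forced.
Route from d4: right 1 to e4, up 1 to e3, left 2 to c3, up 2 to c1 — 6 moves in all.
Check: all required cells visited; 6 ≤ 6 moves.

d4 -> e4 -> e3 -> d3 -> c3 -> c2 -> c1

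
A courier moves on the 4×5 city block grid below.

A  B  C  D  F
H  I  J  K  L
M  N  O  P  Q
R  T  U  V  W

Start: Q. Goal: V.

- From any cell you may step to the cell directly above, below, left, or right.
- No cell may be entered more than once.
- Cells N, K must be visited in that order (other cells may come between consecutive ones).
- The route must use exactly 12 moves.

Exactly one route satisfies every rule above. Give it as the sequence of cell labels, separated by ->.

The waypoints must appear in the order N, K, with no cell reused.
Route from Q: 2× up (reaching F), 3× left (reaching B), 2× down (reaching N), right to O, up to J, right to K, 2× down (reaching V) — 12 moves in all.
Check: order respected (N at step 7, K at step 10); 12 moves as required.

Q -> L -> F -> D -> C -> B -> I -> N -> O -> J -> K -> P -> V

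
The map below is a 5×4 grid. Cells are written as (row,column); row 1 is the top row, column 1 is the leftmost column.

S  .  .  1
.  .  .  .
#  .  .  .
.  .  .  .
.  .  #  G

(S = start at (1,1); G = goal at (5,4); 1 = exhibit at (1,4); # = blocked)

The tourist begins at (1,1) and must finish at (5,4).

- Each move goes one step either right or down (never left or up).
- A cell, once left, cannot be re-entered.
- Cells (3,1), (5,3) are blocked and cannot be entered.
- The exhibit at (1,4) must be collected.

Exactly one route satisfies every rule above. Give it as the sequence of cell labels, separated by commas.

Moves only go right or down, so the column and row indices never decrease.
Route from (1,1): 3× right (reaching (1,4)), 4× down (reaching (5,4)) — 7 moves in all.
Check: all required cells visited.

(1,1), (1,2), (1,3), (1,4), (2,4), (3,4), (4,4), (5,4)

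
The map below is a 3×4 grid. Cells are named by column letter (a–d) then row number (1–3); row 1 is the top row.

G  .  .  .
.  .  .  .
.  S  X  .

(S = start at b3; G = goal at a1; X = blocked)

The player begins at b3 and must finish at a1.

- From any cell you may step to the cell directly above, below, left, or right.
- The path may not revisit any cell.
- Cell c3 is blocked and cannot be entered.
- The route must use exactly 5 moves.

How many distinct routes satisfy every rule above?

2

Need simple routes of exactly 5 moves from b3 to a1 (Manhattan distance 3, so 1 moves are spent on a detour and 1 undoing it).
Enumerating: b3 b2 c2 c1 b1 a1 | b3 a3 a2 b2 b1 a1.
That gives 2 routes.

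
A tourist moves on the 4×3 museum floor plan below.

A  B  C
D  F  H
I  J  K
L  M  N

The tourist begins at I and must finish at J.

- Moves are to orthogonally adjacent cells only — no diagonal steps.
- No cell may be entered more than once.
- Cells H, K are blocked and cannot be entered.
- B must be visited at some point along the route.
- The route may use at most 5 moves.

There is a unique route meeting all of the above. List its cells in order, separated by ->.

The 5-move cap with required stops at B leaves no slack for detours.
Route from I: 2× up (reaching A), right to B, 2× down (reaching J) — 5 moves in all.
Check: all required cells visited; 5 ≤ 5 moves.

I -> D -> A -> B -> F -> J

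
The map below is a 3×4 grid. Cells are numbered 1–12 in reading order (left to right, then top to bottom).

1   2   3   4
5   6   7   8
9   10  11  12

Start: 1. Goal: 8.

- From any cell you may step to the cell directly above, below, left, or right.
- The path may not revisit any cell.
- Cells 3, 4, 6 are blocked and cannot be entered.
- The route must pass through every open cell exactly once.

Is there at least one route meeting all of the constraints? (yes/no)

Cell 2 has only one open neighbour but is neither the start nor the goal, so a Hamiltonian route would have to both enter and leave it through the same neighbour — impossible without revisiting.

no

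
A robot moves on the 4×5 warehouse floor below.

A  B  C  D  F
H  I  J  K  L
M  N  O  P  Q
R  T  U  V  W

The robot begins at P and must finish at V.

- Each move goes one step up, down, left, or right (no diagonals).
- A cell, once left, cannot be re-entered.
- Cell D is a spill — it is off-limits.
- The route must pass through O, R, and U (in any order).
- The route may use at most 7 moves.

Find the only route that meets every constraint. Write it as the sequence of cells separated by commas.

The 7-move cap with required stops at O, R, U leaves no slack for detours.
Route from P: 3× left (reaching M), down to R, 3× right (reaching V) — 7 moves in all.
Check: all required cells visited; 7 ≤ 7 moves.

P, O, N, M, R, T, U, V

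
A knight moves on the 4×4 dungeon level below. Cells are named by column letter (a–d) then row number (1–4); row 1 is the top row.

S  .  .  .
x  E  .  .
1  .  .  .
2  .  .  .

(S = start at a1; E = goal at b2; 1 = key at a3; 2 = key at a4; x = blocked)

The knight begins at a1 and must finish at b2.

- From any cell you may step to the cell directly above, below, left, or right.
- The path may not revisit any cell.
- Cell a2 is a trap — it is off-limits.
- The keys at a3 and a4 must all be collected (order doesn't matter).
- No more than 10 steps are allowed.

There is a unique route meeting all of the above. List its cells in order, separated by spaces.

a1 b1 c1 c2 c3 c4 b4 a4 a3 b3 b2

The 10-move cap with required stops at a3, a4 leaves no slack for detours.
Route from a1: 2× right (reaching c1), 3× down (reaching c4), 2× left (reaching a4), up to a3, right to b3, up to b2 — 10 moves in all.
Check: all required cells visited; 10 ≤ 10 moves.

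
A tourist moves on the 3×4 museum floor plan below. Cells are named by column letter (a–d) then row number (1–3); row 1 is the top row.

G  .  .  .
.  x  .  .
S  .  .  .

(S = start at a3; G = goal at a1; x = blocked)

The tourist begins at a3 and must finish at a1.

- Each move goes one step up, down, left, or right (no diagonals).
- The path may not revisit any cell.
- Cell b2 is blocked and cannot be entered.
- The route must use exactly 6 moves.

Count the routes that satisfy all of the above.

1

Need simple routes of exactly 6 moves from a3 to a1 (Manhattan distance 2, so 2 moves are spent on a detour and 2 undoing it).
Enumerating: a3 b3 c3 c2 c1 b1 a1.
That gives 1 route.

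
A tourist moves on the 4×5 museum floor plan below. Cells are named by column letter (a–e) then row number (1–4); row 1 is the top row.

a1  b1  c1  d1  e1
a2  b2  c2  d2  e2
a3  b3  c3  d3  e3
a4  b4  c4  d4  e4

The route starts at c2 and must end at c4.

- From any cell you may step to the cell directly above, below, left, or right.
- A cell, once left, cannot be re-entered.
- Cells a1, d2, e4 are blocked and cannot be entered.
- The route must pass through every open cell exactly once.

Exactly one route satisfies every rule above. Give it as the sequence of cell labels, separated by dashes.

c2 - c3 - b3 - b4 - a4 - a3 - a2 - b2 - b1 - c1 - d1 - e1 - e2 - e3 - d3 - d4 - c4

Need to visit all 17 open cells exactly once, starting at c2 and ending at c4.
Cell a2 has only two open neighbours (a3 and b2), so the path must pass straight through it: one of those is the cell it's entered from and the other is where it exits.
Route from c2: down to c3, left to b3, down to b4, left to a4, 2× up (reaching a2), right to b2, up to b1, 3× right (reaching e1), 2× down (reaching e3), left to d3, down to d4, left to c4 — 16 moves in all.
Check: all 17 open cells covered.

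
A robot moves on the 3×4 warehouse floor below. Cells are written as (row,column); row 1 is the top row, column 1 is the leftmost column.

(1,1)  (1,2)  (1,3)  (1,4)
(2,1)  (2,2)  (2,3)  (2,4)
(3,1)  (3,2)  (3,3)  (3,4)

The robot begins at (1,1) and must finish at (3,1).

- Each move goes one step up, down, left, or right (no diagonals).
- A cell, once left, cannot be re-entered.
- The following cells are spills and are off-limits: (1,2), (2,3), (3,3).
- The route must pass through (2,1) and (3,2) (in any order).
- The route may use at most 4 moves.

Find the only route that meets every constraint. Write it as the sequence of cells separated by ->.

(1,1) -> (2,1) -> (2,2) -> (3,2) -> (3,1)

The 4-move cap with required stops at (2,1), (3,2) leaves no slack for detours.
Route from (1,1): down to (2,1), right to (2,2), down to (3,2), left to (3,1) — 4 moves in all.
Check: all required cells visited; 4 ≤ 4 moves.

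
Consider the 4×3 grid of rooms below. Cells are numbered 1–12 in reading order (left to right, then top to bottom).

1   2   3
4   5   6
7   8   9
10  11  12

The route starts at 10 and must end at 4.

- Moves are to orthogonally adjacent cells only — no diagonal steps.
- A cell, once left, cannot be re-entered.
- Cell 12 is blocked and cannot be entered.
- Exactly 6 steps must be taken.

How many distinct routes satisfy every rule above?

4

Need simple routes of exactly 6 moves from 10 to 4 (Manhattan distance 2, so 2 moves are spent on a detour and 2 undoing it).
Enumerating: 10 7 8 5 2 1 4 | 10 7 8 9 6 5 4 | 10 11 8 5 2 1 4 | 10 11 8 9 6 5 4.
That gives 4 routes.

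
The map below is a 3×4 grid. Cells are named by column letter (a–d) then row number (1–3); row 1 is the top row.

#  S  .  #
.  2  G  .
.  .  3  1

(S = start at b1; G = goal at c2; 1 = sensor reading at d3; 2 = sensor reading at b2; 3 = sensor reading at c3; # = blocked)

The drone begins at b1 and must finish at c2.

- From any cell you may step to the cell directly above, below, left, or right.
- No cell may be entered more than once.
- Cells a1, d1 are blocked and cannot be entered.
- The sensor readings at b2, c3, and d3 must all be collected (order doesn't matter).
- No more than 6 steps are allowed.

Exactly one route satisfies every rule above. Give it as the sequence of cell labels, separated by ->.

b1 -> b2 -> b3 -> c3 -> d3 -> d2 -> c2

The budget equals the shortest possible length, so every move has to be on a shortest route through the required cells.
Route from b1: down 2 to b3, right 2 to d3, up 1 to d2, left 1 to c2 — 6 moves in all.
Check: all required cells visited; 6 ≤ 6 moves.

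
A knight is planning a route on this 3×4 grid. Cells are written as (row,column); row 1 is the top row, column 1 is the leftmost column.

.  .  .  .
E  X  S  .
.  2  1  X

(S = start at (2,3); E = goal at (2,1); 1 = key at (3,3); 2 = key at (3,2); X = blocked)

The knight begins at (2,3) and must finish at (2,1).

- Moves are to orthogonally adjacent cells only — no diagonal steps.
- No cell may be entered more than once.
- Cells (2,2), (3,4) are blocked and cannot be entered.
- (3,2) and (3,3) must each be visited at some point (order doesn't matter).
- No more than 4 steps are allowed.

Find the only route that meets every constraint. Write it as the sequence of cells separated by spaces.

(2,3) (3,3) (3,2) (3,1) (2,1)

Any route must reach (3,2) and (3,3) and still end at (2,1) within 4 moves, so the order of the required stops is forced.
Route from (2,3): down 1 to (3,3), left 2 to (3,1), up 1 to (2,1) — 4 moves in all.
Check: all required cells visited; 4 ≤ 4 moves.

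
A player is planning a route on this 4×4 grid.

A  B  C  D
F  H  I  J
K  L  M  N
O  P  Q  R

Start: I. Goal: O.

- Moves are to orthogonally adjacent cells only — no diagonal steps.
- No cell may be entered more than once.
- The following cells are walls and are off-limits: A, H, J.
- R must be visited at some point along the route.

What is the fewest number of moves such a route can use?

Any route passes through R somewhere between I and O. Summing Manhattan distances along the two legs (I → R → O) gives a lower bound of 3 + 3 = 6 moves.
A route of 6 moves achieves this: I → M → N → R → Q → P → O.
Since 6 matches the lower bound, it is optimal.

6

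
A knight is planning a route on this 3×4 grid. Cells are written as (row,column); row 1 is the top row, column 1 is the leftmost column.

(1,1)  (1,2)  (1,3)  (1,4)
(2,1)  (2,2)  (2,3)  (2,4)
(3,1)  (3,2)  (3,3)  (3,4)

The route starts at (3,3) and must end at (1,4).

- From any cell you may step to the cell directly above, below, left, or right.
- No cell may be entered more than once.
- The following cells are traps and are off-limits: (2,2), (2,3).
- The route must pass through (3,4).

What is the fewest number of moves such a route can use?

3

Any route passes through (3,4) somewhere between (3,3) and (1,4). Summing Manhattan distances along the two legs ((3,3) → (3,4) → (1,4)) gives a lower bound of 1 + 2 = 3 moves.
A route of 3 moves achieves this: (3,3) → (3,4) → (2,4) → (1,4).
Since 3 matches the lower bound, it is optimal.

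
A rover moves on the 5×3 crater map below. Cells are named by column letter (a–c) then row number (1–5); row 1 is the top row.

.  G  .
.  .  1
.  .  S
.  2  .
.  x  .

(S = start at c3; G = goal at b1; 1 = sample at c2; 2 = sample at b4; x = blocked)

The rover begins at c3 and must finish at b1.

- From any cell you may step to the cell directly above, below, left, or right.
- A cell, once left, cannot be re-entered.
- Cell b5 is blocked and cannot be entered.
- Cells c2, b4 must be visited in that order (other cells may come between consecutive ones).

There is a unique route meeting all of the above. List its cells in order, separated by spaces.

c3 c2 b2 b3 b4 a4 a3 a2 a1 b1

The waypoints must appear in the order c2, b4, with no cell reused.
Route from c3: up 1 to c2, left 1 to b2, down 2 to b4, left 1 to a4, up 3 to a1, right 1 to b1 — 9 moves in all.
Check: order respected (1 at step 1, 2 at step 4).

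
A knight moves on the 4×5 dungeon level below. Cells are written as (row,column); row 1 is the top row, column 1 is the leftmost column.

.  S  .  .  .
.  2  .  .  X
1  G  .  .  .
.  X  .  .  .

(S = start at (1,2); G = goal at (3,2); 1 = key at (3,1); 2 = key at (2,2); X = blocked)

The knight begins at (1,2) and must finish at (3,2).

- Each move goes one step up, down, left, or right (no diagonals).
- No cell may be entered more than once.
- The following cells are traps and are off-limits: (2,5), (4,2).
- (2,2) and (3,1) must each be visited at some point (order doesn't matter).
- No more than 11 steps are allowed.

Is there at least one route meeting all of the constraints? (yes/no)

yes

One route that works: (1,2) → (2,2) → (2,1) → (3,1) → (3,2).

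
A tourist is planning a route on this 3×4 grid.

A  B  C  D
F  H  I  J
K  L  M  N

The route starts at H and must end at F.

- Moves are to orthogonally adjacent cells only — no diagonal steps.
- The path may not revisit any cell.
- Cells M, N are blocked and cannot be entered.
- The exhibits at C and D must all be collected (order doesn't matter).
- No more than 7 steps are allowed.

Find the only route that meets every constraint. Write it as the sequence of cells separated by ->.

H -> I -> J -> D -> C -> B -> A -> F

The budget equals the shortest possible length, so every move has to be on a shortest route through the required cells.
Route from H: 2× right (reaching J), up to D, 3× left (reaching A), down to F — 7 moves in all.
Check: all required cells visited; 7 ≤ 7 moves.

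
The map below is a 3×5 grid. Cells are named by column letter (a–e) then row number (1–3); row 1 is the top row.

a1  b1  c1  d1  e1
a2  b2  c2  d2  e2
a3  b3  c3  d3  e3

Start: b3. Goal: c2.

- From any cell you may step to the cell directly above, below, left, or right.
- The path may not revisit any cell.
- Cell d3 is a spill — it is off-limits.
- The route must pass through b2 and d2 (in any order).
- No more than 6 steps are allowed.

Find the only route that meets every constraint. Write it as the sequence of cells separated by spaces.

Any route must reach b2 and d2 and still end at c2 within 6 moves, so the order of the required stops is forced.
Route from b3: 2× up (reaching b1), 2× right (reaching d1), down to d2, left to c2 — 6 moves in all.
Check: all required cells visited; 6 ≤ 6 moves.

b3 b2 b1 c1 d1 d2 c2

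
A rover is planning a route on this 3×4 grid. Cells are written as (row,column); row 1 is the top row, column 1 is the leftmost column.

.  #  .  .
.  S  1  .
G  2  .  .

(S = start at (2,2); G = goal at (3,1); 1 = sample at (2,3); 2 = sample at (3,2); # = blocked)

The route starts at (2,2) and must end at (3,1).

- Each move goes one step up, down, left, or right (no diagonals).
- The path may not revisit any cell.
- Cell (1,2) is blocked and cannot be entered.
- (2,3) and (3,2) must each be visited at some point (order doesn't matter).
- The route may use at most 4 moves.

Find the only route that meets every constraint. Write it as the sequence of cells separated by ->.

(2,2) -> (2,3) -> (3,3) -> (3,2) -> (3,1)

The 4-move cap with required stops at (2,3), (3,2) leaves no slack for detours.
Route from (2,2): right 1 to (2,3), down 1 to (3,3), left 2 to (3,1) — 4 moves in all.
Check: all required cells visited; 4 ≤ 4 moves.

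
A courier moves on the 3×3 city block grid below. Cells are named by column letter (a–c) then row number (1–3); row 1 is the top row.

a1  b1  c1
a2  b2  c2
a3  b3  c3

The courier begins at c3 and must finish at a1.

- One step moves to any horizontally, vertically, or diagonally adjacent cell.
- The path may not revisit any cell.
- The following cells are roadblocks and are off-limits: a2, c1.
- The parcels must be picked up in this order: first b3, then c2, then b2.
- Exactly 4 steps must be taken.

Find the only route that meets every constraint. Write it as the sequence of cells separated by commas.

c3, b3, c2, b2, a1

The waypoints must appear in the order b3, c2, b2, with no cell reused.
Route from c3: left 1 to b3, up-right 1 to c2, left 1 to b2, up-left 1 to a1 — 4 moves in all.
Check: order respected (b3 at step 1, c2 at step 2, b2 at step 3); 4 moves as required.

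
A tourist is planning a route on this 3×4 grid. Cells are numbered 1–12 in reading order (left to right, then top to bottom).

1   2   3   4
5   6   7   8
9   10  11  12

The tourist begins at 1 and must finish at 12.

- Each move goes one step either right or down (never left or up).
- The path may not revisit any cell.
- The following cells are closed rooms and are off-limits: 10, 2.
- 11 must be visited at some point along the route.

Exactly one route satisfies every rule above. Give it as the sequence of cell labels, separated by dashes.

1 - 5 - 6 - 7 - 11 - 12

Moves only go right or down, so the column and row indices never decrease.
Route from 1: down to 5, 2× right (reaching 7), down to 11, right to 12 — 5 moves in all.
Check: all required cells visited.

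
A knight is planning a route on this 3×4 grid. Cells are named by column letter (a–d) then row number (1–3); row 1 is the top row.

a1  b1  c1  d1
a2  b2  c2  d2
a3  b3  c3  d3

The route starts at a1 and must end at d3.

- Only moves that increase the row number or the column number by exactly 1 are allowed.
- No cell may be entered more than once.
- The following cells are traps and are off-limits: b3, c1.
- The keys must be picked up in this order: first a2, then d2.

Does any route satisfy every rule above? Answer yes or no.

yes

One route that works: a1 → a2 → b2 → c2 → d2 → d3.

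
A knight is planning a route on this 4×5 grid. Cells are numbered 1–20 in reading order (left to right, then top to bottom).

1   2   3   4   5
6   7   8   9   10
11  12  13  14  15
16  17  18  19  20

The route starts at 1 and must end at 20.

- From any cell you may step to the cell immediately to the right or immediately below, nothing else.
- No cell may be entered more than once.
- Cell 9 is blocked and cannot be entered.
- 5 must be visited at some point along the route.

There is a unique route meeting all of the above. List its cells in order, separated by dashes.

1 - 2 - 3 - 4 - 5 - 10 - 15 - 20

Moves only go right or down, so the column and row indices never decrease.
Route from 1: right 4 to 5, down 3 to 20 — 7 moves in all.
Check: all required cells visited.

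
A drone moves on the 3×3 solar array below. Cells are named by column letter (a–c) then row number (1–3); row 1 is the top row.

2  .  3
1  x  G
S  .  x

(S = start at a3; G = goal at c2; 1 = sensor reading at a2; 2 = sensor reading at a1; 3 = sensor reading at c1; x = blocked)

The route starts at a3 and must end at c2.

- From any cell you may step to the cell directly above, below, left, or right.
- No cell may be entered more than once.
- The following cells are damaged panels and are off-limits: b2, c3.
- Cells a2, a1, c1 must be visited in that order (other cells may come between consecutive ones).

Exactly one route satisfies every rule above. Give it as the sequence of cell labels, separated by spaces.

a3 a2 a1 b1 c1 c2

The waypoints must appear in the order a2, a1, c1, with no cell reused.
Route from a3: up 2 to a1, right 2 to c1, down 1 to c2 — 5 moves in all.
Check: order respected (1 at step 1, 2 at step 2, 3 at step 4).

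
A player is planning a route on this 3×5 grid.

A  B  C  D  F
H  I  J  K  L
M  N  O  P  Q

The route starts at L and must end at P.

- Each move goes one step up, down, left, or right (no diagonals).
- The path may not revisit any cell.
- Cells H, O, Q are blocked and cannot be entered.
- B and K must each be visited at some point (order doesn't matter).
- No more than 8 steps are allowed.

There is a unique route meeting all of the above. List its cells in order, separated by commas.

The budget equals the shortest possible length, so every move has to be on a shortest route through the required cells.
Route from L: up to F, 3× left (reaching B), down to I, 2× right (reaching K), down to P — 8 moves in all.
Check: all required cells visited; 8 ≤ 8 moves.

L, F, D, C, B, I, J, K, P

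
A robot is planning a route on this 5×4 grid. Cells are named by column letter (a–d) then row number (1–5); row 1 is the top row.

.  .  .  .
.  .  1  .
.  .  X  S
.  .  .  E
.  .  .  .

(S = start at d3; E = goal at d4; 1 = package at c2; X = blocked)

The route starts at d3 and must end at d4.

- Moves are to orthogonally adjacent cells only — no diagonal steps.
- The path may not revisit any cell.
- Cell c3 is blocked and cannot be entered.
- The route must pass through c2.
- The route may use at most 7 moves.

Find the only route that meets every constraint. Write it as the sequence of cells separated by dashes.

d3 - d2 - c2 - b2 - b3 - b4 - c4 - d4

The 7-move cap with required stops at c2 leaves no slack for detours.
Route from d3: up to d2, 2× left (reaching b2), 2× down (reaching b4), 2× right (reaching d4) — 7 moves in all.
Check: all required cells visited; 7 ≤ 7 moves.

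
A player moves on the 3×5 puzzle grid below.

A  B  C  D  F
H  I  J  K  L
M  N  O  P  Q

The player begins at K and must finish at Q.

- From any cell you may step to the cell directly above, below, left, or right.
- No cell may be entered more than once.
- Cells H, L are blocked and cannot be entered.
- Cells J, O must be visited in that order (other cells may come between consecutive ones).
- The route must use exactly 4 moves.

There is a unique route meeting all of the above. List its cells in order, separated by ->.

The waypoints must appear in the order J, O, with no cell reused.
Route from K: left to J, down to O, 2× right (reaching Q) — 4 moves in all.
Check: order respected (J at step 1, O at step 2); 4 moves as required.

K -> J -> O -> P -> Q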